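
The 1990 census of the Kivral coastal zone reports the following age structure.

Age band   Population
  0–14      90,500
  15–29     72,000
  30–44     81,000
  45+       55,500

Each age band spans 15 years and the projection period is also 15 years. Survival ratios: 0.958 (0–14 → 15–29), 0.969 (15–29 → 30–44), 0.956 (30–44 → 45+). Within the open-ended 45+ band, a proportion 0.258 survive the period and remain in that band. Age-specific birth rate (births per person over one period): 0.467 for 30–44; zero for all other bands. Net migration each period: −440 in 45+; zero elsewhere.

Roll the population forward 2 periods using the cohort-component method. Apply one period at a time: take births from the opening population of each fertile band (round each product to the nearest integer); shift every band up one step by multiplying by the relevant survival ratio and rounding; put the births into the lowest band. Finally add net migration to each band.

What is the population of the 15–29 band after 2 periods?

Let group 1 be 0–14 through group 4 = 45+.
Period 1:
Births: 81000 * 0.467 = 37827
Group 2: 90500 * 0.958 = 86699
Group 3: 72000 * 0.969 = 69768
Group 4: 81000 * 0.956 + 55500 * 0.258 = 77436 + 14319 = 91755
Net migration: Group 4 − 440 → 91315
→ [37827, 86699, 69768, 91315]
Period 2:
Births: 69768 * 0.467 = 32582
Group 2: 37827 * 0.958 = 36238
Group 3: 86699 * 0.969 = 84011
Group 4: 69768 * 0.956 + 91315 * 0.258 = 66698 + 23559 = 90257
Net migration: Group 4 − 440 → 89817
→ [32582, 36238, 84011, 89817]

36238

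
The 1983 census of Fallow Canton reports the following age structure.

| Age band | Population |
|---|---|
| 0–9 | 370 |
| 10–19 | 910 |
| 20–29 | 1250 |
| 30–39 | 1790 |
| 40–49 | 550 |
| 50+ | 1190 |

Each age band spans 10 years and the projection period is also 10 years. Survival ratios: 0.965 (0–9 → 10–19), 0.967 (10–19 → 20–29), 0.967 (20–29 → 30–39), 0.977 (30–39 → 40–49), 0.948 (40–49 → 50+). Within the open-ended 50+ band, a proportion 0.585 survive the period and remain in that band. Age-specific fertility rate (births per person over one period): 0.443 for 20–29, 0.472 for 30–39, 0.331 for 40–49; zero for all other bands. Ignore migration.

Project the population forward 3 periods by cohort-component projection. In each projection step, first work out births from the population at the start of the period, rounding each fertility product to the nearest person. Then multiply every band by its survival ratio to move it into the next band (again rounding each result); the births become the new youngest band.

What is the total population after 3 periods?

7579

Period 1.
Births: 1250 × 0.443 = 554, 1790 × 0.472 = 845, 550 × 0.331 = 182 → 1581
10–19: 370 × 0.965 = 357
20–29: 910 × 0.967 = 880
30–39: 1250 × 0.967 = 1209
40–49: 1790 × 0.977 = 1749
50+: 550 × 0.948 + 1190 × 0.585 = 521 + 696 = 1217
End of period: [1581, 357, 880, 1209, 1749, 1217]
Period 2.
Births: 880 × 0.443 = 390, 1209 × 0.472 = 571, 1749 × 0.331 = 579 → 1540
10–19: 1581 × 0.965 = 1526
20–29: 357 × 0.967 = 345
30–39: 880 × 0.967 = 851
40–49: 1209 × 0.977 = 1181
50+: 1749 × 0.948 + 1217 × 0.585 = 1658 + 712 = 2370
End of period: [1540, 1526, 345, 851, 1181, 2370]
Period 3.
Births: 345 × 0.443 = 153, 851 × 0.472 = 402, 1181 × 0.331 = 391 → 946
10–19: 1540 × 0.965 = 1486
20–29: 1526 × 0.967 = 1476
30–39: 345 × 0.967 = 334
40–49: 851 × 0.977 = 831
50+: 1181 × 0.948 + 2370 × 0.585 = 1120 + 1386 = 2506
End of period: [946, 1486, 1476, 334, 831, 2506]
Total after period 3: 946 + 1486 + 1476 + 334 + 831 + 2506 = 7579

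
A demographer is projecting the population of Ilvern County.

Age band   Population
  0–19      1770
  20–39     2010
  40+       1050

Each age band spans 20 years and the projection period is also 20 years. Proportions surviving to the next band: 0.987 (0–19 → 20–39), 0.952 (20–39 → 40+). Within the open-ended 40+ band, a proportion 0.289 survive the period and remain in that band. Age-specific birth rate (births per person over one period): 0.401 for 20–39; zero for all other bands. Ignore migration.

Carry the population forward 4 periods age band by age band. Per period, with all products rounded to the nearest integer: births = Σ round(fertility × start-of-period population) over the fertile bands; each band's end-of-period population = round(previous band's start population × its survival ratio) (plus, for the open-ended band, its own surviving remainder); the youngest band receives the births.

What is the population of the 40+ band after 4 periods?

1071

After projecting period 1:
Births: 2010 × 0.401 = 806
20–39: 1770 × 0.987 = 1747
40+: 2010 × 0.952 + 1050 × 0.289 = 1914 + 303 = 2217
→ [806, 1747, 2217]
After projecting period 2:
Births: 1747 × 0.401 = 701
20–39: 806 × 0.987 = 796
40+: 1747 × 0.952 + 2217 × 0.289 = 1663 + 641 = 2304
→ [701, 796, 2304]
After projecting period 3:
Births: 796 × 0.401 = 319
20–39: 701 × 0.987 = 692
40+: 796 × 0.952 + 2304 × 0.289 = 758 + 666 = 1424
→ [319, 692, 1424]
After projecting period 4:
Births: 692 × 0.401 = 277
20–39: 319 × 0.987 = 315
40+: 692 × 0.952 + 1424 × 0.289 = 659 + 412 = 1071
→ [277, 315, 1071]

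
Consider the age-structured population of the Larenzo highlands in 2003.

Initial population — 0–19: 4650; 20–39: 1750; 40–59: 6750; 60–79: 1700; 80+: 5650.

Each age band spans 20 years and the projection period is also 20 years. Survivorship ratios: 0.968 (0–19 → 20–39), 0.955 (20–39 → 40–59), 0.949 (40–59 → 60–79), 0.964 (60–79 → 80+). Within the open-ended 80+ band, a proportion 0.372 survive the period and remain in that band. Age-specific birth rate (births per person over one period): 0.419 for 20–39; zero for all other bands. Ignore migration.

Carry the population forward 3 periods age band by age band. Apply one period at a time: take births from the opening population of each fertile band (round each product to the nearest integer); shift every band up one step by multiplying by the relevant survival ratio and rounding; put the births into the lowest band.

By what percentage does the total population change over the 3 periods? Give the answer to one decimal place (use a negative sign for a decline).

-45.2

Call the bands 1 to 5, youngest first.
[period 1]
Births: 1750 × 0.419 = 733
Band 2: 4650 × 0.968 = 4501
Band 3: 1750 × 0.955 = 1671
Band 4: 6750 × 0.949 = 6406
Band 5: 1700 × 0.964 + 5650 × 0.372 = 1639 + 2102 = 3741
Giving 733 / 4501 / 1671 / 6406 / 3741.
[period 2]
Births: 4501 × 0.419 = 1886
Band 2: 733 × 0.968 = 710
Band 3: 4501 × 0.955 = 4298
Band 4: 1671 × 0.949 = 1586
Band 5: 6406 × 0.964 + 3741 × 0.372 = 6175 + 1392 = 7567
Giving 1886 / 710 / 4298 / 1586 / 7567.
[period 3]
Births: 710 × 0.419 = 297
Band 2: 1886 × 0.968 = 1826
Band 3: 710 × 0.955 = 678
Band 4: 4298 × 0.949 = 4079
Band 5: 1586 × 0.964 + 7567 × 0.372 = 1529 + 2815 = 4344
Giving 297 / 1826 / 678 / 4079 / 4344.
Total: 20500 → 11224; change = -9276; percentage change = -45.2%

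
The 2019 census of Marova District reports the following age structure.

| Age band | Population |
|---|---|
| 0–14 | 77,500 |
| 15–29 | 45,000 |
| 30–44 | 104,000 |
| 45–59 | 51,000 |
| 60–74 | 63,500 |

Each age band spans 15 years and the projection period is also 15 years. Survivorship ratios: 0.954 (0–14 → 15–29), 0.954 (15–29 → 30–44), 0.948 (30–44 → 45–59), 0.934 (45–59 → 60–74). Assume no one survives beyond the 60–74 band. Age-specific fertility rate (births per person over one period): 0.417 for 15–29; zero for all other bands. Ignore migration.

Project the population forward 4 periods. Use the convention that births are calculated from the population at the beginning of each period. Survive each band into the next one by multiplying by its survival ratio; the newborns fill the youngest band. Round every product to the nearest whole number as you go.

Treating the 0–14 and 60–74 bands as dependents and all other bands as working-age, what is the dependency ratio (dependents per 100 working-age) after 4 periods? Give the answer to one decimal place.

145.4

— Period 1 —
Births: 45000 * 0.417 = 18765
15–29: 77500 * 0.954 = 73935
30–44: 45000 * 0.954 = 42930
45–59: 104000 * 0.948 = 98592
60–74: 51000 * 0.934 = 47634
Giving 18765 / 73935 / 42930 / 98592 / 47634.
— Period 2 —
Births: 73935 * 0.417 = 30831
15–29: 18765 * 0.954 = 17902
30–44: 73935 * 0.954 = 70534
45–59: 42930 * 0.948 = 40698
60–74: 98592 * 0.934 = 92085
Giving 30831 / 17902 / 70534 / 40698 / 92085.
— Period 3 —
Births: 17902 * 0.417 = 7465
15–29: 30831 * 0.954 = 29413
30–44: 17902 * 0.954 = 17079
45–59: 70534 * 0.948 = 66866
60–74: 40698 * 0.934 = 38012
Giving 7465 / 29413 / 17079 / 66866 / 38012.
— Period 4 —
Births: 29413 * 0.417 = 12265
15–29: 7465 * 0.954 = 7122
30–44: 29413 * 0.954 = 28060
45–59: 17079 * 0.948 = 16191
60–74: 66866 * 0.934 = 62453
Giving 12265 / 7122 / 28060 / 16191 / 62453.
Dependents (band 0–14 + band 60–74) = 12265 + 62453 = 74718; working-age = 51373; ratio = 74718/51373 × 100 = 145.4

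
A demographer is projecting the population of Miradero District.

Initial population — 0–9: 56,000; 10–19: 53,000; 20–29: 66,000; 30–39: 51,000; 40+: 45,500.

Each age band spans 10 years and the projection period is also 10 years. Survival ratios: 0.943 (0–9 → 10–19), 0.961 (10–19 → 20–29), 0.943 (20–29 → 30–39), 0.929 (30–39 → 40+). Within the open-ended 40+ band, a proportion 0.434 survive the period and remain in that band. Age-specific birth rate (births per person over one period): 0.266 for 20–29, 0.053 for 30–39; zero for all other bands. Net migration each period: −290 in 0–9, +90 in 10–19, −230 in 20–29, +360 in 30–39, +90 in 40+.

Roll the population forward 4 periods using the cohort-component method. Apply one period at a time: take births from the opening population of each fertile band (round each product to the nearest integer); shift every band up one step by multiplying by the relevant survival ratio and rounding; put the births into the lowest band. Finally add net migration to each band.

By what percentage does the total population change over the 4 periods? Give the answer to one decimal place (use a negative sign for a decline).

-50.4

[period 1]
Births: 66000 × 0.266 = 17556, 51000 × 0.053 = 2703 → total 20259
10–19: 56000 × 0.943 = 52808
20–29: 53000 × 0.961 = 50933
30–39: 66000 × 0.943 = 62238
40+: 51000 × 0.929 + 45500 × 0.434 = 47379 + 19747 = 67126
Net migration: 0–9 − 290 → 19969; 10–19 + 90 → 52898; 20–29 − 230 → 50703; 30–39 + 360 → 62598; 40+ + 90 → 67216
End of period: [19969, 52898, 50703, 62598, 67216]
[period 2]
Births: 50703 × 0.266 = 13487, 62598 × 0.053 = 3318 → total 16805
10–19: 19969 × 0.943 = 18831
20–29: 52898 × 0.961 = 50835
30–39: 50703 × 0.943 = 47813
40+: 62598 × 0.929 + 67216 × 0.434 = 58154 + 29172 = 87326
Net migration: 0–9 − 290 → 16515; 10–19 + 90 → 18921; 20–29 − 230 → 50605; 30–39 + 360 → 48173; 40+ + 90 → 87416
End of period: [16515, 18921, 50605, 48173, 87416]
[period 3]
Births: 50605 × 0.266 = 13461, 48173 × 0.053 = 2553 → total 16014
10–19: 16515 × 0.943 = 15574
20–29: 18921 × 0.961 = 18183
30–39: 50605 × 0.943 = 47721
40+: 48173 × 0.929 + 87416 × 0.434 = 44753 + 37939 = 82692
Net migration: 0–9 − 290 → 15724; 10–19 + 90 → 15664; 20–29 − 230 → 17953; 30–39 + 360 → 48081; 40+ + 90 → 82782
End of period: [15724, 15664, 17953, 48081, 82782]
[period 4]
Births: 17953 × 0.266 = 4775, 48081 × 0.053 = 2548 → total 7323
10–19: 15724 × 0.943 = 14828
20–29: 15664 × 0.961 = 15053
30–39: 17953 × 0.943 = 16930
40+: 48081 × 0.929 + 82782 × 0.434 = 44667 + 35927 = 80594
Net migration: 0–9 − 290 → 7033; 10–19 + 90 → 14918; 20–29 − 230 → 14823; 30–39 + 360 → 17290; 40+ + 90 → 80684
End of period: [7033, 14918, 14823, 17290, 80684]
Total: 271500 → 134748; change = -136752; percentage change = -50.4%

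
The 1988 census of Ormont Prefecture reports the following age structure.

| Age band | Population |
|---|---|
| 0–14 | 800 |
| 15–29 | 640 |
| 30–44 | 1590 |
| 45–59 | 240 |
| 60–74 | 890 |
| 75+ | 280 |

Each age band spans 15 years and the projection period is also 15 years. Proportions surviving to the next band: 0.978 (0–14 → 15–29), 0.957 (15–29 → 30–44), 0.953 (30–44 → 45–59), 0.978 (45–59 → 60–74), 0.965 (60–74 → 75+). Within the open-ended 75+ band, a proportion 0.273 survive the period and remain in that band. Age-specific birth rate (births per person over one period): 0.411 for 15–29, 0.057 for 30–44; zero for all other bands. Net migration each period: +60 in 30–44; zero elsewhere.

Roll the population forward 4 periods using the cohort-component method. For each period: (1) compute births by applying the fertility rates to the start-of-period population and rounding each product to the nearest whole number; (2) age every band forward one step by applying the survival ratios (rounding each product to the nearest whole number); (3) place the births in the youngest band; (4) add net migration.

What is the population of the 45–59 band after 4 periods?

373

Period 1:
Births: 640 × 0.411 = 263 ; 1590 × 0.057 = 91 — total 354
15–29: 800 × 0.978 = 782
30–44: 640 × 0.957 = 612
45–59: 1590 × 0.953 = 1515
60–74: 240 × 0.978 = 235
75+: 890 × 0.965 + 280 × 0.273 = 859 + 76 = 935
Net migration: 30–44 + 60 → 672
Population now: 0–14=354, 15–29=782, 30–44=672, 45–59=1515, 60–74=235, 75+=935
Period 2:
Births: 782 × 0.411 = 321 ; 672 × 0.057 = 38 — total 359
15–29: 354 × 0.978 = 346
30–44: 782 × 0.957 = 748
45–59: 672 × 0.953 = 640
60–74: 1515 × 0.978 = 1482
75+: 235 × 0.965 + 935 × 0.273 = 227 + 255 = 482
Net migration: 30–44 + 60 → 808
Population now: 0–14=359, 15–29=346, 30–44=808, 45–59=640, 60–74=1482, 75+=482
Period 3:
Births: 346 × 0.411 = 142 ; 808 × 0.057 = 46 — total 188
15–29: 359 × 0.978 = 351
30–44: 346 × 0.957 = 331
45–59: 808 × 0.953 = 770
60–74: 640 × 0.978 = 626
75+: 1482 × 0.965 + 482 × 0.273 = 1430 + 132 = 1562
Net migration: 30–44 + 60 → 391
Population now: 0–14=188, 15–29=351, 30–44=391, 45–59=770, 60–74=626, 75+=1562
Period 4:
Births: 351 × 0.411 = 144 ; 391 × 0.057 = 22 — total 166
15–29: 188 × 0.978 = 184
30–44: 351 × 0.957 = 336
45–59: 391 × 0.953 = 373
60–74: 770 × 0.978 = 753
75+: 626 × 0.965 + 1562 × 0.273 = 604 + 426 = 1030
Net migration: 30–44 + 60 → 396
Population now: 0–14=166, 15–29=184, 30–44=396, 45–59=373, 60–74=753, 75+=1030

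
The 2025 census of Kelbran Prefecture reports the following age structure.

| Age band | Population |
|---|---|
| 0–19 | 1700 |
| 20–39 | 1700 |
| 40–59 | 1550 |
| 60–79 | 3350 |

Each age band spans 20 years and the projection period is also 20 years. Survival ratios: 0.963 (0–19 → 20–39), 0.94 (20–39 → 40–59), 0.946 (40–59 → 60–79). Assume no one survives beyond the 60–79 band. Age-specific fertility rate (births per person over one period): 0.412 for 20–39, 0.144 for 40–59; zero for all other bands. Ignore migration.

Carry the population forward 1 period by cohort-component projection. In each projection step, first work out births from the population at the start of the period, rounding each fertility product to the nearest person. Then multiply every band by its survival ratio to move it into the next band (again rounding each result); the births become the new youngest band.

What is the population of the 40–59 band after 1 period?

Period 1.
Births: 1700 * 0.412 = 700  |  1550 * 0.144 = 223 → 923
20–39: 1700 * 0.963 = 1637
40–59: 1700 * 0.94 = 1598
60–79: 1550 * 0.946 = 1466
Giving 923 / 1637 / 1598 / 1466.

1598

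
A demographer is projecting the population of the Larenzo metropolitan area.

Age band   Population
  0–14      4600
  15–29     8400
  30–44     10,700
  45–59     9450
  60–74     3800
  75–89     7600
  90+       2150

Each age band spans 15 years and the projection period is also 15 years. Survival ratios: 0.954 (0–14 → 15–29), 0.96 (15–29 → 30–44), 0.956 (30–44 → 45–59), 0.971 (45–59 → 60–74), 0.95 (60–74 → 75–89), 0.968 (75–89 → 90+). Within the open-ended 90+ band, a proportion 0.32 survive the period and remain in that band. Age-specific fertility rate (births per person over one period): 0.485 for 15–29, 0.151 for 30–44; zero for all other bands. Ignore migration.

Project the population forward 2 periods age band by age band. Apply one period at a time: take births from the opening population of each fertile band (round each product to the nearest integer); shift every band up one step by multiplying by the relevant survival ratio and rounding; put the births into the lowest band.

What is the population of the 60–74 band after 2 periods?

9932

Numbering the groups 1..7 from youngest to oldest:
— Period 1 —
Births: 8400 × 0.485 = 4074, 10700 × 0.151 = 1616 ⇒ total 5690
Group 2: 4600 × 0.954 = 4388
Group 3: 8400 × 0.96 = 8064
Group 4: 10700 × 0.956 = 10229
Group 5: 9450 × 0.971 = 9176
Group 6: 3800 × 0.95 = 3610
Group 7: 7600 × 0.968 + 2150 × 0.32 = 7357 + 688 = 8045
Giving 5690 / 4388 / 8064 / 10229 / 9176 / 3610 / 8045.
— Period 2 —
Births: 4388 × 0.485 = 2128, 8064 × 0.151 = 1218 ⇒ total 3346
Group 2: 5690 × 0.954 = 5428
Group 3: 4388 × 0.96 = 4212
Group 4: 8064 × 0.956 = 7709
Group 5: 10229 × 0.971 = 9932
Group 6: 9176 × 0.95 = 8717
Group 7: 3610 × 0.968 + 8045 × 0.32 = 3494 + 2574 = 6068
Giving 3346 / 5428 / 4212 / 7709 / 9932 / 8717 / 6068.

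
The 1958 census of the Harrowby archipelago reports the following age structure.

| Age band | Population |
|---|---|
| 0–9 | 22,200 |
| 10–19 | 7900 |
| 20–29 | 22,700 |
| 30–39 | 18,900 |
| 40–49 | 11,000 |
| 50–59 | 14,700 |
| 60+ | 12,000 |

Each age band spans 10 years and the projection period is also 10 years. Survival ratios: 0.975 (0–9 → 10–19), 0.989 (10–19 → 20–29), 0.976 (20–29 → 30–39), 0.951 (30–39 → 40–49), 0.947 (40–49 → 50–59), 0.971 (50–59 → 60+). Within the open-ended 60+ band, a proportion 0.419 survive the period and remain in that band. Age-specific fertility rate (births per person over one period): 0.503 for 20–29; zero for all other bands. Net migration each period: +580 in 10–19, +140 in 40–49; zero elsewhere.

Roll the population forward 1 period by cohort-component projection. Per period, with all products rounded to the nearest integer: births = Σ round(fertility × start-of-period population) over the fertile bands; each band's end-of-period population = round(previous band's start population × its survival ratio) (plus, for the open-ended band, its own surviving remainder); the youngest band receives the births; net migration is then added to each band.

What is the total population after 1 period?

Numbering the bands 1..7 from youngest to oldest:
— Period 1 —
Births: 22700 × 0.503 = 11418
Band 2: 22200 × 0.975 = 21645
Band 3: 7900 × 0.989 = 7813
Band 4: 22700 × 0.976 = 22155
Band 5: 18900 × 0.951 = 17974
Band 6: 11000 × 0.947 = 10417
Band 7: 14700 × 0.971 + 12000 × 0.419 = 14274 + 5028 = 19302
Net migration: Band 2 + 580 → 22225; Band 5 + 140 → 18114
→ [11418, 22225, 7813, 22155, 18114, 10417, 19302]
Total after period 1: 11418 + 22225 + 7813 + 22155 + 18114 + 10417 + 19302 = 111444

111444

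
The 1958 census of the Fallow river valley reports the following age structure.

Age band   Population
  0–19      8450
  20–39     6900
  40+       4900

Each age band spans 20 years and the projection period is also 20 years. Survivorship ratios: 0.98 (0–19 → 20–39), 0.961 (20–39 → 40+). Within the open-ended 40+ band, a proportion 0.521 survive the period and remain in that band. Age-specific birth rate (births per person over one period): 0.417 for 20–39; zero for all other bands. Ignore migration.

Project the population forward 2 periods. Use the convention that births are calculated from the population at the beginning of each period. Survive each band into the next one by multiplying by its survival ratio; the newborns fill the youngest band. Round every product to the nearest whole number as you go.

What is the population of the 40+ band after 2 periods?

(Bands numbered youngest = 1 to oldest = 3.)
Period 1:
Births: 6900 × 0.417 = 2877
Band 2: 8450 × 0.98 = 8281
Band 3: 6900 × 0.961 + 4900 × 0.521 = 6631 + 2553 = 9184
→ [2877, 8281, 9184]
Period 2:
Births: 8281 × 0.417 = 3453
Band 2: 2877 × 0.98 = 2819
Band 3: 8281 × 0.961 + 9184 × 0.521 = 7958 + 4785 = 12743
→ [3453, 2819, 12743]

12743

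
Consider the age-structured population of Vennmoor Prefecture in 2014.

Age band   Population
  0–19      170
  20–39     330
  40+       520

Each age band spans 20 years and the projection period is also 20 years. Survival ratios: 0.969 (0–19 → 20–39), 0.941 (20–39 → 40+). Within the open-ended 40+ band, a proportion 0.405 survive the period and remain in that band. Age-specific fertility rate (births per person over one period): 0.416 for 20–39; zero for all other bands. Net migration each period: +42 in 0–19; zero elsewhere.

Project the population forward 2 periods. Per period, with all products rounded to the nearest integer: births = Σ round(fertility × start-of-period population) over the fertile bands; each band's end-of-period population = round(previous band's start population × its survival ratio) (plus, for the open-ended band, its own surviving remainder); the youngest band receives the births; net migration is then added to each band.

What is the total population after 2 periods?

Numbering the bands 1..3 from youngest to oldest:
[period 1]
Births: 330 * 0.416 = 137
Band 2: 170 * 0.969 = 165
Band 3: 330 * 0.941 + 520 * 0.405 = 311 + 211 = 522
Net migration: Band 1 + 42 → 179
Giving 179 / 165 / 522.
[period 2]
Births: 165 * 0.416 = 69
Band 2: 179 * 0.969 = 173
Band 3: 165 * 0.941 + 522 * 0.405 = 155 + 211 = 366
Net migration: Band 1 + 42 → 111
Giving 111 / 173 / 366.
Total after period 2: 111 + 173 + 366 = 650

650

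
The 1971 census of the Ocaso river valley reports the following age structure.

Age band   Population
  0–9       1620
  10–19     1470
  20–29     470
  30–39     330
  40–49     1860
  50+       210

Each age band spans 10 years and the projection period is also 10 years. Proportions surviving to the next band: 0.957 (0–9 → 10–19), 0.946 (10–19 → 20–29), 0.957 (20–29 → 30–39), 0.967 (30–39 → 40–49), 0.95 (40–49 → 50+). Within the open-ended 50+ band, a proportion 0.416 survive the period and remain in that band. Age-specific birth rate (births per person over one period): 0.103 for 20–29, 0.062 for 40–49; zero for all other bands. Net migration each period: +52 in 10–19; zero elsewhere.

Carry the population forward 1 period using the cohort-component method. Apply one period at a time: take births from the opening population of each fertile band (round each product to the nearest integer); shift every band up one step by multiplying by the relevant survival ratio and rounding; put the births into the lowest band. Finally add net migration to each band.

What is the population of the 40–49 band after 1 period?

319

Let band 1 be 0–9 through band 6 = 50+.
Period 1:
Births: 470 × 0.103 = 48 ; 1860 × 0.062 = 115 ⇒ total 163
Band 2: 1620 × 0.957 = 1550
Band 3: 1470 × 0.946 = 1391
Band 4: 470 × 0.957 = 450
Band 5: 330 × 0.967 = 319
Band 6: 1860 × 0.95 + 210 × 0.416 = 1767 + 87 = 1854
Net migration: Band 2 + 52 → 1602
Giving 163 / 1602 / 1391 / 450 / 319 / 1854.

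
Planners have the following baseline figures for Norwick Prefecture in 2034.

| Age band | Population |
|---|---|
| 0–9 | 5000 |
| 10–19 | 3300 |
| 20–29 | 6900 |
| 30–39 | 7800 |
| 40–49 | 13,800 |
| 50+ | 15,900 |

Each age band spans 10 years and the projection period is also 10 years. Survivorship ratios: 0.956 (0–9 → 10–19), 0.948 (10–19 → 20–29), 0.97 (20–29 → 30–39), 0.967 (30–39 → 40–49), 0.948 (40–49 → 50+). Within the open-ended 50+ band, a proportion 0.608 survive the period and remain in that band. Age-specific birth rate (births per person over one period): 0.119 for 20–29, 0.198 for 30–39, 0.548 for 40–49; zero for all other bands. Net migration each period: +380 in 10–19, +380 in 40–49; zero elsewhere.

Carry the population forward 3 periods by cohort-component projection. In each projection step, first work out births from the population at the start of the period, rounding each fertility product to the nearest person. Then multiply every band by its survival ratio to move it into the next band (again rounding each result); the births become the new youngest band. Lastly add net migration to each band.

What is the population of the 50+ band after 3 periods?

Call the groups 1 to 6, youngest first.
— Period 1 —
Births: 6900 × 0.119 = 821 ; 7800 × 0.198 = 1544 ; 13800 × 0.548 = 7562 → total 9927
Group 2: 5000 × 0.956 = 4780
Group 3: 3300 × 0.948 = 3128
Group 4: 6900 × 0.97 = 6693
Group 5: 7800 × 0.967 = 7543
Group 6: 13800 × 0.948 + 15900 × 0.608 = 13082 + 9667 = 22749
Net migration: Group 2 + 380 → 5160; Group 5 + 380 → 7923
Giving 9927 / 5160 / 3128 / 6693 / 7923 / 22749.
— Period 2 —
Births: 3128 × 0.119 = 372 ; 6693 × 0.198 = 1325 ; 7923 × 0.548 = 4342 → total 6039
Group 2: 9927 × 0.956 = 9490
Group 3: 5160 × 0.948 = 4892
Group 4: 3128 × 0.97 = 3034
Group 5: 6693 × 0.967 = 6472
Group 6: 7923 × 0.948 + 22749 × 0.608 = 7511 + 13831 = 21342
Net migration: Group 2 + 380 → 9870; Group 5 + 380 → 6852
Giving 6039 / 9870 / 4892 / 3034 / 6852 / 21342.
— Period 3 —
Births: 4892 × 0.119 = 582 ; 3034 × 0.198 = 601 ; 6852 × 0.548 = 3755 → total 4938
Group 2: 6039 × 0.956 = 5773
Group 3: 9870 × 0.948 = 9357
Group 4: 4892 × 0.97 = 4745
Group 5: 3034 × 0.967 = 2934
Group 6: 6852 × 0.948 + 21342 × 0.608 = 6496 + 12976 = 19472
Net migration: Group 2 + 380 → 6153; Group 5 + 380 → 3314
Giving 4938 / 6153 / 9357 / 4745 / 3314 / 19472.

19472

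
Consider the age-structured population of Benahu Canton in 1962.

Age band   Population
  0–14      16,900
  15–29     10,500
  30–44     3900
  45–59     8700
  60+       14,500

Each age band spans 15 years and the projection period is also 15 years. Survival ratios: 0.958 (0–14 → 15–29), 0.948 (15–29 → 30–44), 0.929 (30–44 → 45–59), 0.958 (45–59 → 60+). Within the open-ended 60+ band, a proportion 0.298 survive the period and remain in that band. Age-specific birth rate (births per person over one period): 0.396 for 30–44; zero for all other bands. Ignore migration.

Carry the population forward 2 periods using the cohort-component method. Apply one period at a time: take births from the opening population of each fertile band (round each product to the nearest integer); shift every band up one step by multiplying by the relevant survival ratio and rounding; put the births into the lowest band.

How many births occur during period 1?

Call the bands 1 to 5, youngest first.
— Period 1 —
Births: 3900 × 0.396 = 1544
Band 2: 16900 × 0.958 = 16190
Band 3: 10500 × 0.948 = 9954
Band 4: 3900 × 0.929 = 3623
Band 5: 8700 × 0.958 + 14500 × 0.298 = 8335 + 4321 = 12656
→ [1544, 16190, 9954, 3623, 12656]

1544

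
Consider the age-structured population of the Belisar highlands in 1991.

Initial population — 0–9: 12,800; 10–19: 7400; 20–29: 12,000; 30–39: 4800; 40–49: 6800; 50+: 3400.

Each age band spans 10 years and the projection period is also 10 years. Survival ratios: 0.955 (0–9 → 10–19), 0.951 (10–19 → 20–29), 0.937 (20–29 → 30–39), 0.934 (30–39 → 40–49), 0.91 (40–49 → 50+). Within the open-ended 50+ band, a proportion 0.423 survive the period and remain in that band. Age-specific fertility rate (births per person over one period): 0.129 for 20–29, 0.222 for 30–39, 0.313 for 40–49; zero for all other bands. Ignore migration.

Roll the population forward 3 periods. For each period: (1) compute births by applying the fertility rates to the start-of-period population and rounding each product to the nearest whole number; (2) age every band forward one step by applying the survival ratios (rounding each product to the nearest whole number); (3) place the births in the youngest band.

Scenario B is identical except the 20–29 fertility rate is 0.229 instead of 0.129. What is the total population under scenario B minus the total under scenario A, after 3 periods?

2923

Numbering the groups 1..6 from youngest to oldest:
After projecting period 1:
Births: 12000 * 0.129 = 1548 ; 4800 * 0.222 = 1066 ; 6800 * 0.313 = 2128 → 4742
Group 2: 12800 * 0.955 = 12224
Group 3: 7400 * 0.951 = 7037
Group 4: 12000 * 0.937 = 11244
Group 5: 4800 * 0.934 = 4483
Group 6: 6800 * 0.91 + 3400 * 0.423 = 6188 + 1438 = 7626
End of period: [4742, 12224, 7037, 11244, 4483, 7626]
After projecting period 2:
Births: 7037 * 0.129 = 908 ; 11244 * 0.222 = 2496 ; 4483 * 0.313 = 1403 → 4807
Group 2: 4742 * 0.955 = 4529
Group 3: 12224 * 0.951 = 11625
Group 4: 7037 * 0.937 = 6594
Group 5: 11244 * 0.934 = 10502
Group 6: 4483 * 0.91 + 7626 * 0.423 = 4080 + 3226 = 7306
End of period: [4807, 4529, 11625, 6594, 10502, 7306]
After projecting period 3:
Births: 11625 * 0.129 = 1500 ; 6594 * 0.222 = 1464 ; 10502 * 0.313 = 3287 → 6251
Group 2: 4807 * 0.955 = 4591
Group 3: 4529 * 0.951 = 4307
Group 4: 11625 * 0.937 = 10893
Group 5: 6594 * 0.934 = 6159
Group 6: 10502 * 0.91 + 7306 * 0.423 = 9557 + 3090 = 12647
End of period: [6251, 4591, 4307, 10893, 6159, 12647]
Scenario A total after 3 periods: 44848
Scenario B projection —
After projecting period 1:
Births: 12000 * 0.229 = 2748 ; 4800 * 0.222 = 1066 ; 6800 * 0.313 = 2128 → 5942
Group 2: 12800 * 0.955 = 12224
Group 3: 7400 * 0.951 = 7037
Group 4: 12000 * 0.937 = 11244
Group 5: 4800 * 0.934 = 4483
Group 6: 6800 * 0.91 + 3400 * 0.423 = 6188 + 1438 = 7626
End of period: [5942, 12224, 7037, 11244, 4483, 7626]
After projecting period 2:
Births: 7037 * 0.229 = 1611 ; 11244 * 0.222 = 2496 ; 4483 * 0.313 = 1403 → 5510
Group 2: 5942 * 0.955 = 5675
Group 3: 12224 * 0.951 = 11625
Group 4: 7037 * 0.937 = 6594
Group 5: 11244 * 0.934 = 10502
Group 6: 4483 * 0.91 + 7626 * 0.423 = 4080 + 3226 = 7306
End of period: [5510, 5675, 11625, 6594, 10502, 7306]
After projecting period 3:
Births: 11625 * 0.229 = 2662 ; 6594 * 0.222 = 1464 ; 10502 * 0.313 = 3287 → 7413
Group 2: 5510 * 0.955 = 5262
Group 3: 5675 * 0.951 = 5397
Group 4: 11625 * 0.937 = 10893
Group 5: 6594 * 0.934 = 6159
Group 6: 10502 * 0.91 + 7306 * 0.423 = 9557 + 3090 = 12647
End of period: [7413, 5262, 5397, 10893, 6159, 12647]
Scenario B total after 3 periods: 47771
Difference B − A = 47771 − 44848 = 2923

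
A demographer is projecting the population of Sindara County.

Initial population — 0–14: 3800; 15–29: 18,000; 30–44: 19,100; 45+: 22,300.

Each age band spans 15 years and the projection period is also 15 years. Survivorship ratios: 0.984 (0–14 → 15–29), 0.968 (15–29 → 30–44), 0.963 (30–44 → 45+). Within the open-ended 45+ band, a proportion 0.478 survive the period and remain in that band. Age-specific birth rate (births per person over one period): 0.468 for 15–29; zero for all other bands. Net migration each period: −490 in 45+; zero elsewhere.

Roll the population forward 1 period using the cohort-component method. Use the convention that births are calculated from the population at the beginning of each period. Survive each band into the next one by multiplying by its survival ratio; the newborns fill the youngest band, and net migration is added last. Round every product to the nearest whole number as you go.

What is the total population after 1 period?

Let group 1 be 0–14 through group 4 = 45+.
— Period 1 —
Births: 18000 × 0.468 = 8424
Group 2: 3800 × 0.984 = 3739
Group 3: 18000 × 0.968 = 17424
Group 4: 19100 × 0.963 + 22300 × 0.478 = 18393 + 10659 = 29052
Net migration: Group 4 − 490 → 28562
Giving 8424 / 3739 / 17424 / 28562.
Total after period 1: 8424 + 3739 + 17424 + 28562 = 58149

58149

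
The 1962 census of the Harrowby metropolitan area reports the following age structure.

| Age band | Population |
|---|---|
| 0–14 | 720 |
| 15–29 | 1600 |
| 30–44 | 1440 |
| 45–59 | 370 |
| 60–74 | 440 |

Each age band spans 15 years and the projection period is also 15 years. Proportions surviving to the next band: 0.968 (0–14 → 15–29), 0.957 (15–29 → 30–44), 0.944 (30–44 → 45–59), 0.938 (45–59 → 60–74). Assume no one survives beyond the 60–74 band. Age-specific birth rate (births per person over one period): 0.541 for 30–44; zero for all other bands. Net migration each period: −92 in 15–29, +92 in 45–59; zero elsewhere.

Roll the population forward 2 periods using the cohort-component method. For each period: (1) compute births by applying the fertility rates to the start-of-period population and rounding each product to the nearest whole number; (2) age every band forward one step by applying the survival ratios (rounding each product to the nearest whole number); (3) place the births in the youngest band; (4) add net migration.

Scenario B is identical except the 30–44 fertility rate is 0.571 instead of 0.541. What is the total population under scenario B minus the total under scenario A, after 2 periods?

Numbering the groups 1..5 from youngest to oldest:
After projecting period 1:
Births: 1440 × 0.541 = 779
Group 2: 720 × 0.968 = 697
Group 3: 1600 × 0.957 = 1531
Group 4: 1440 × 0.944 = 1359
Group 5: 370 × 0.938 = 347
Net migration: Group 2 − 92 → 605; Group 4 + 92 → 1451
End of period: [779, 605, 1531, 1451, 347]
After projecting period 2:
Births: 1531 × 0.541 = 828
Group 2: 779 × 0.968 = 754
Group 3: 605 × 0.957 = 579
Group 4: 1531 × 0.944 = 1445
Group 5: 1451 × 0.938 = 1361
Net migration: Group 2 − 92 → 662; Group 4 + 92 → 1537
End of period: [828, 662, 579, 1537, 1361]
Scenario A total after 2 periods: 4967
Scenario B projection —
After projecting period 1:
Births: 1440 × 0.571 = 822
Group 2: 720 × 0.968 = 697
Group 3: 1600 × 0.957 = 1531
Group 4: 1440 × 0.944 = 1359
Group 5: 370 × 0.938 = 347
Net migration: Group 2 − 92 → 605; Group 4 + 92 → 1451
End of period: [822, 605, 1531, 1451, 347]
After projecting period 2:
Births: 1531 × 0.571 = 874
Group 2: 822 × 0.968 = 796
Group 3: 605 × 0.957 = 579
Group 4: 1531 × 0.944 = 1445
Group 5: 1451 × 0.938 = 1361
Net migration: Group 2 − 92 → 704; Group 4 + 92 → 1537
End of period: [874, 704, 579, 1537, 1361]
Scenario B total after 2 periods: 5055
Difference B − A = 5055 − 4967 = 88

88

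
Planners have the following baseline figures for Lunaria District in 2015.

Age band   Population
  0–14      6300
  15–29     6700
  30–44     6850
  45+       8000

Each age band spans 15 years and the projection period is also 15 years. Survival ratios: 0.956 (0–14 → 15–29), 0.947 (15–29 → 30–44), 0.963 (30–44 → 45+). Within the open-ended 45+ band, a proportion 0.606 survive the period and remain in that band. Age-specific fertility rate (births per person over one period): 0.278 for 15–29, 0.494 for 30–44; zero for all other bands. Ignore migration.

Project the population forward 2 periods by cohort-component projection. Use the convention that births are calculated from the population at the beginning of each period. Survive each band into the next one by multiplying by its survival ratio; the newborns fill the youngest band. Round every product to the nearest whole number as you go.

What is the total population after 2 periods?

[period 1]
Births: 6700 × 0.278 = 1863  |  6850 × 0.494 = 3384 → 5247
15–29: 6300 × 0.956 = 6023
30–44: 6700 × 0.947 = 6345
45+: 6850 × 0.963 + 8000 × 0.606 = 6597 + 4848 = 11445
Giving 5247 / 6023 / 6345 / 11445.
[period 2]
Births: 6023 × 0.278 = 1674  |  6345 × 0.494 = 3134 → 4808
15–29: 5247 × 0.956 = 5016
30–44: 6023 × 0.947 = 5704
45+: 6345 × 0.963 + 11445 × 0.606 = 6110 + 6936 = 13046
Giving 4808 / 5016 / 5704 / 13046.
Total after period 2: 4808 + 5016 + 5704 + 13046 = 28574

28574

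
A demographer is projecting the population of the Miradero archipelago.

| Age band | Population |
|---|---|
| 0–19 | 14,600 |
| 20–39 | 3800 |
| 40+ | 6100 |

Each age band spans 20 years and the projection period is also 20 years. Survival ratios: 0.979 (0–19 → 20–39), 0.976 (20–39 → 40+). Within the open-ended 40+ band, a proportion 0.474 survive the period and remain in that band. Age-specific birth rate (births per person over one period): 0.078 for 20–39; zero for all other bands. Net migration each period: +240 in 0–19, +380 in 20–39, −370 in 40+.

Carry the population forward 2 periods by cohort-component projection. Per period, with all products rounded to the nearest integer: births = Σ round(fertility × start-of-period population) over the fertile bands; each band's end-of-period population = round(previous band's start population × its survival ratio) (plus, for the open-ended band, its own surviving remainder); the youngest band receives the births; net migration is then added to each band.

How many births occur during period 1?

Numbering the bands 1..3 from youngest to oldest:
Period 1:
Births: 3800 × 0.078 = 296
Band 2: 14600 × 0.979 = 14293
Band 3: 3800 × 0.976 + 6100 × 0.474 = 3709 + 2891 = 6600
Net migration: Band 1 + 240 → 536; Band 2 + 380 → 14673; Band 3 − 370 → 6230
Giving 536 / 14673 / 6230.

296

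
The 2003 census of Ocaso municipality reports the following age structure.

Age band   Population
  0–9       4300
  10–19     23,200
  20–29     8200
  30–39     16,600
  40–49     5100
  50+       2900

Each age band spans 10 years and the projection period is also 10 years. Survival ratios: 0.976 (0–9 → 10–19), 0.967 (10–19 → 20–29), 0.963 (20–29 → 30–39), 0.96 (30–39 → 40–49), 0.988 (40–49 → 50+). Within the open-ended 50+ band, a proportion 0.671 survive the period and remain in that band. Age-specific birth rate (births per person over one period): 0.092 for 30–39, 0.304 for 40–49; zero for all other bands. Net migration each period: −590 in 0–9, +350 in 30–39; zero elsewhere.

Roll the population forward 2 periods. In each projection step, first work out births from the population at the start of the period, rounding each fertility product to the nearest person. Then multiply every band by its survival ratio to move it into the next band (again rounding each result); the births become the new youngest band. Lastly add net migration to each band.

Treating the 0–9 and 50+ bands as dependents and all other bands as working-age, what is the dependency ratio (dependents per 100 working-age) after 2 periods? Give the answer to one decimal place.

70.0

(Bands numbered youngest = 1 to oldest = 6.)
[period 1]
Births: 16600 × 0.092 = 1527, 5100 × 0.304 = 1550 → total 3077
Band 2: 4300 × 0.976 = 4197
Band 3: 23200 × 0.967 = 22434
Band 4: 8200 × 0.963 = 7897
Band 5: 16600 × 0.96 = 15936
Band 6: 5100 × 0.988 + 2900 × 0.671 = 5039 + 1946 = 6985
Net migration: Band 1 − 590 → 2487; Band 4 + 350 → 8247
End of period: [2487, 4197, 22434, 8247, 15936, 6985]
[period 2]
Births: 8247 × 0.092 = 759, 15936 × 0.304 = 4845 → total 5604
Band 2: 2487 × 0.976 = 2427
Band 3: 4197 × 0.967 = 4058
Band 4: 22434 × 0.963 = 21604
Band 5: 8247 × 0.96 = 7917
Band 6: 15936 × 0.988 + 6985 × 0.671 = 15745 + 4687 = 20432
Net migration: Band 1 − 590 → 5014; Band 4 + 350 → 21954
End of period: [5014, 2427, 4058, 21954, 7917, 20432]
Dependents (band 0–9 + band 50+) = 5014 + 20432 = 25446; working-age = 36356; ratio = 25446/36356 × 100 = 70.0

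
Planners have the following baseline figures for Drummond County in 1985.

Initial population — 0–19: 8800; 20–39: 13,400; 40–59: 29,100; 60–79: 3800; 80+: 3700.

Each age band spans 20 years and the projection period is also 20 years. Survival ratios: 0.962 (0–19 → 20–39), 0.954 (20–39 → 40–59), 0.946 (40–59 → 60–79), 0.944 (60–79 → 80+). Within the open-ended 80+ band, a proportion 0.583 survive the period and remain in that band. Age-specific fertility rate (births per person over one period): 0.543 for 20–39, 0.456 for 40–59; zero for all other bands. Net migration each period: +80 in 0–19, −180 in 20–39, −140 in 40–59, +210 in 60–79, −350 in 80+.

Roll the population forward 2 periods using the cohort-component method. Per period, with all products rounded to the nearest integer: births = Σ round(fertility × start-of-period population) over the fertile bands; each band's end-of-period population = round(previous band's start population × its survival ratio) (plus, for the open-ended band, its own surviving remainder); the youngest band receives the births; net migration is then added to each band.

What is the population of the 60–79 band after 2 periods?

Let group 1 be 0–19 through group 5 = 80+.
Period 1:
Births: 13400 * 0.543 = 7276, 29100 * 0.456 = 13270 → total 20546
Group 2: 8800 * 0.962 = 8466
Group 3: 13400 * 0.954 = 12784
Group 4: 29100 * 0.946 = 27529
Group 5: 3800 * 0.944 + 3700 * 0.583 = 3587 + 2157 = 5744
Net migration: Group 1 + 80 → 20626; Group 2 − 180 → 8286; Group 3 − 140 → 12644; Group 4 + 210 → 27739; Group 5 − 350 → 5394
→ [20626, 8286, 12644, 27739, 5394]
Period 2:
Births: 8286 * 0.543 = 4499, 12644 * 0.456 = 5766 → total 10265
Group 2: 20626 * 0.962 = 19842
Group 3: 8286 * 0.954 = 7905
Group 4: 12644 * 0.946 = 11961
Group 5: 27739 * 0.944 + 5394 * 0.583 = 26186 + 3145 = 29331
Net migration: Group 1 + 80 → 10345; Group 2 − 180 → 19662; Group 3 − 140 → 7765; Group 4 + 210 → 12171; Group 5 − 350 → 28981
→ [10345, 19662, 7765, 12171, 28981]

12171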